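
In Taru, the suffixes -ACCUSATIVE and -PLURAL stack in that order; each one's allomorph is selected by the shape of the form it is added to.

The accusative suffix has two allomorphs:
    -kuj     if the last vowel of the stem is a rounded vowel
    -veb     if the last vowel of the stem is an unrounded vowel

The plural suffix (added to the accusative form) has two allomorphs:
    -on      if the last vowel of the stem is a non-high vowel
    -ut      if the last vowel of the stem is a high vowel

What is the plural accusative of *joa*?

*joa*: last vowel = /a/, an unrounded vowel → -veb → *joaveb*.
The accusative form *joaveb*: last vowel = /e/, a non-high vowel → -on → *joavebon*.

joavebon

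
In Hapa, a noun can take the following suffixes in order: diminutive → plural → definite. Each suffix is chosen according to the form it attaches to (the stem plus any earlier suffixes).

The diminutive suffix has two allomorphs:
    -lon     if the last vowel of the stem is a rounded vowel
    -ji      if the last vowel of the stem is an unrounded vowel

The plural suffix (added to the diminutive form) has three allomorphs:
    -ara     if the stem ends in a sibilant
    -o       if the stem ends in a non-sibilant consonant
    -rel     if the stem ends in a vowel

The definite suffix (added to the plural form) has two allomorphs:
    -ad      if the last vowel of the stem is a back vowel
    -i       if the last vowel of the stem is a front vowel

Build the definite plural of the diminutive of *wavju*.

*wavju* — last vowel /u/ (a rounded vowel) → -lon → *wavjulon*.
The final sound of the diminutive form *wavjulon* is /n/, which is a non-sibilant consonant, so the plural suffix is -o, giving *wavjulono*.
The plural form *wavjulono*: last vowel = /o/, a back vowel → -ad → *wavjulonoad*.

wavjulonoad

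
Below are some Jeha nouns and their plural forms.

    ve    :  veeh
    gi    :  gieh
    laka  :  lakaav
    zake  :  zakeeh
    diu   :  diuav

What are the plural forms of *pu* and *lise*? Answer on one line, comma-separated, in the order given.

Looking at the last vowel of each stem: -eh when the last vowel of the stem is a front vowel (*ve*, *gi*, *zake*); -av when the last vowel of the stem is a back vowel (*laka*, *diu*).
*pu*: last vowel = /u/, a back vowel → -av → *puav*.
The last vowel of *lise* is /e/, which is a front vowel, so the suffix is -eh, giving *liseeh*.

puav, liseeh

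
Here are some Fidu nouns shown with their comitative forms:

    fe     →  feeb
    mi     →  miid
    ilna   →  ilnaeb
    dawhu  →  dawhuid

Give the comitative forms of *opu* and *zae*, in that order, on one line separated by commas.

opuid, zaeeb

The pattern is height harmony: -id when the last vowel of the stem is a high vowel (*mi*, *dawhu*); -eb when the last vowel of the stem is a non-high vowel (*fe*, *ilna*).
*opu*: last vowel = /u/, a high vowel → -id → *opuid*.
Since the last vowel of *zae* is /e/ (a non-high vowel), it takes -eb, giving *zaeeb*.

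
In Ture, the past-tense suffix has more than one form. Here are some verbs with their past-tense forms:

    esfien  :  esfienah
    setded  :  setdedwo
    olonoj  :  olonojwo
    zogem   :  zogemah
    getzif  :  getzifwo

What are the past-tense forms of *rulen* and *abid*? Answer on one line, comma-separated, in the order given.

Looking at the final consonant of each stem: -ah when the stem ends in a nasal (*esfien*, *zogem*); -wo when the stem ends in a non-nasal consonant (*setded*, *olonoj*, *getzif*).
The final consonant of *rulen* is /n/, which is a nasal, so the suffix is -ah, giving *rulenah*.
*abid*: final consonant = /d/, non-nasal → -wo → *abidwo*.

rulenah, abidwo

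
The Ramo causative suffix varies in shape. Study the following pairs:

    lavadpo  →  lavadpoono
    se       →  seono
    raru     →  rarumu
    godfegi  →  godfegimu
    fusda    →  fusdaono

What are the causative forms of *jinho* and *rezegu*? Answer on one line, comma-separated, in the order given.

The suffix is conditioned by the last vowel: -mu when the last vowel of the stem is a high vowel (*raru*, *godfegi*); -ono when the last vowel of the stem is a non-high vowel (*lavadpo*, *se*, *fusda*).
*jinho* — last vowel /o/ (a non-high vowel) → -ono → *jinhoono*.
*rezegu*: last vowel = /u/, a high vowel → -mu → *rezegumu*.

jinhoono, rezegumu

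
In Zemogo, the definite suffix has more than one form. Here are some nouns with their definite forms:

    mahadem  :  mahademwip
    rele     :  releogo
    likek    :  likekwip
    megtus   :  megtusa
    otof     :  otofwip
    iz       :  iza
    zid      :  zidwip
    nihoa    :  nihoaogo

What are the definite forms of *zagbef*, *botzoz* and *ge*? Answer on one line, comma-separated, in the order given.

The alternation tracks the final sound of the stem — -a when the stem ends in a sibilant (*megtus*, *iz*); -wip when the stem ends in a non-sibilant consonant (*mahadem*, *likek*, *otof*, *zid*); -ogo when the stem ends in a vowel (*rele*, *nihoa*).
*zagbef* — final sound /f/ (a non-sibilant consonant) → -wip → *zagbefwip*.
*botzoz* — final sound /z/ (a sibilant) → -a → *botzoza*.
*ge*: final sound = /e/, a vowel → -ogo → *geogo*.

zagbefwip, botzoza, geogo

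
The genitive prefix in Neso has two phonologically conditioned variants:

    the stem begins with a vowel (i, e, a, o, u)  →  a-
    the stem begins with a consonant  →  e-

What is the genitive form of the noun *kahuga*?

ekahuga

The first sound of *kahuga* is /k/, which is a consonant, so the prefix is e-, giving *ekahuga*.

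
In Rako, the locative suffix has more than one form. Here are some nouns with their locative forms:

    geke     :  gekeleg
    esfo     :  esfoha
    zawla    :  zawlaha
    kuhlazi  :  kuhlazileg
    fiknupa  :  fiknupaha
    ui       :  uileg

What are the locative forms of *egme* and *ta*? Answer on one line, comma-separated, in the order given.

egmeleg, taha

The suffix is conditioned by the last vowel: -leg when the last vowel of the stem is a front vowel (*geke*, *kuhlazi*, *ui*); -ha when the last vowel of the stem is a back vowel (*esfo*, *zawla*, *fiknupa*).
*egme*: last vowel = /e/, a front vowel → -leg → *egmeleg*.
Since the last vowel of *ta* is /a/ (a back vowel), it takes -ha, giving *taha*.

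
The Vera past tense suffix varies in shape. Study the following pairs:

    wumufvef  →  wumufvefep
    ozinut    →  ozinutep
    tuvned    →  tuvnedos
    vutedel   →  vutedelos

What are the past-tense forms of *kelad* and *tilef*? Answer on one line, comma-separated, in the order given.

The suffix is conditioned by the final consonant: -ep when the stem ends in a voiceless consonant (*wumufvef*, *ozinut*); -os when the stem ends in a voiced consonant (*tuvned*, *vutedel*).
*kelad* — final consonant /d/ (voiced) → -os → *kelados*.
*tilef* — final consonant /f/ (voiceless) → -ep → *tilefep*.

kelados, tilefep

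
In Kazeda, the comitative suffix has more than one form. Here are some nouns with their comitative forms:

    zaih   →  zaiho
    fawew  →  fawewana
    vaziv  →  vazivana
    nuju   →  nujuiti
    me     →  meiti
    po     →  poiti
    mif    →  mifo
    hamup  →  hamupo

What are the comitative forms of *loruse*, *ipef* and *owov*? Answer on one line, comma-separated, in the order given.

loruseiti, ipefo, owovana

Looking at the final sound of each stem: -o when the stem ends in a voiceless consonant (*zaih*, *mif*, *hamup*); -ana when the stem ends in a voiced consonant (*fawew*, *vaziv*); -iti when the stem ends in a vowel (*nuju*, *me*, *po*).
*loruse* — final sound /e/ (a vowel) → -iti → *loruseiti*.
*ipef*: final sound = /f/, a voiceless consonant → -o → *ipefo*.
*owov*: final sound = /v/, a voiced consonant → -ana → *owovana*.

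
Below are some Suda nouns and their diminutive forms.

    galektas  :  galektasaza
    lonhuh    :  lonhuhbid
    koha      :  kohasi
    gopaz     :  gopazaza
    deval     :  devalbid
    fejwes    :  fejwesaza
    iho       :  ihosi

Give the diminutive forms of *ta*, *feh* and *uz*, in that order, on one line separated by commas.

tasi, fehbid, uzaza

The alternation tracks the final sound of the stem — -aza when the stem ends in a sibilant (*galektas*, *gopaz*, *fejwes*); -bid when the stem ends in a non-sibilant consonant (*lonhuh*, *deval*); -si when the stem ends in a vowel (*koha*, *iho*).
*ta*: final sound = /a/, a vowel → -si → *tasi*.
*feh* — final sound /h/ (a non-sibilant consonant) → -bid → *fehbid*.
The final sound of *uz* is /z/, which is a sibilant, so the suffix is -aza, giving *uzaza*.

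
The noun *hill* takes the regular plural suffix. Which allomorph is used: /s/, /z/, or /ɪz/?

The stem *hill* ends in a voiced non-sibilant sound.
The plural suffix surfaces as /ɪz/ after sibilants, /s/ after other voiceless consonants, and /z/ after other voiced sounds.
So the plural -s on *hill* is pronounced /z/.

/z/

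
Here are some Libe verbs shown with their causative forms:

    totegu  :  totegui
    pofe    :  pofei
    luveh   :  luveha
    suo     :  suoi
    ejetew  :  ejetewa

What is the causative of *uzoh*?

Looking at the final sound of each stem: -a when the stem ends in a consonant (*luveh*, *ejetew*); -i when the stem ends in a vowel (*totegu*, *pofe*, *suo*).
*uzoh*: final sound = /h/, a consonant → -a → *uzoha*.

uzoha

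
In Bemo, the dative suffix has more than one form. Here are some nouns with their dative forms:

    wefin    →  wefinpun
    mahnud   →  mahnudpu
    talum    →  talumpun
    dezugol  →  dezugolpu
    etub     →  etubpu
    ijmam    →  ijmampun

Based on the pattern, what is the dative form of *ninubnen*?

The suffix is conditioned by the final consonant: -pun when the stem ends in a nasal (*wefin*, *talum*, *ijmam*); -pu when the stem ends in a non-nasal consonant (*mahnud*, *dezugol*, *etub*).
*ninubnen*: final consonant = /n/, a nasal → -pun → *ninubnenpun*.

ninubnenpun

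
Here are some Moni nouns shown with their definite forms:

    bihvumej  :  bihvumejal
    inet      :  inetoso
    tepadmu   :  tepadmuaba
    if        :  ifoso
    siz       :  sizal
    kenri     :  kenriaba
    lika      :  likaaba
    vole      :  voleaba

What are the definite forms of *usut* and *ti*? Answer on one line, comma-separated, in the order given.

usutoso, tiaba

Looking at the final sound of each stem: -oso when the stem ends in a voiceless consonant (*inet*, *if*); -al when the stem ends in a voiced consonant (*bihvumej*, *siz*); -aba when the stem ends in a vowel (*tepadmu*, *kenri*, *lika*, *vole*).
The final sound of *usut* is /t/, which is a voiceless consonant, so the suffix is -oso, giving *usutoso*.
The final sound of *ti* is /i/, which is a vowel, so the suffix is -aba, giving *tiaba*.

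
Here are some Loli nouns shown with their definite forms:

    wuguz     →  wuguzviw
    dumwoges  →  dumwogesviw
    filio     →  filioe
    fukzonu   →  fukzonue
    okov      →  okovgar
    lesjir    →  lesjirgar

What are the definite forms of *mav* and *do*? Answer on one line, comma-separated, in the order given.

mavgar, doe

Looking at the final sound of each stem: -viw when the stem ends in a sibilant (*wuguz*, *dumwoges*); -gar when the stem ends in a non-sibilant consonant (*okov*, *lesjir*); -e when the stem ends in a vowel (*filio*, *fukzonu*).
*mav*: final sound = /v/, a non-sibilant consonant → -gar → *mavgar*.
*do*: final sound = /o/, a vowel → -e → *doe*.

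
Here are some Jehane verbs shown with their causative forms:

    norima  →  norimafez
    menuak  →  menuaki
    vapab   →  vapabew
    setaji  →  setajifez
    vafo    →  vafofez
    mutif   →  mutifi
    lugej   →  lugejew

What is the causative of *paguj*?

Looking at the final sound of each stem: -i when the stem ends in a voiceless consonant (*menuak*, *mutif*); -ew when the stem ends in a voiced consonant (*vapab*, *lugej*); -fez when the stem ends in a vowel (*norima*, *setaji*, *vafo*).
Since the final sound of *paguj* is /j/ (a voiced consonant), it takes -ew, giving *pagujew*.

pagujew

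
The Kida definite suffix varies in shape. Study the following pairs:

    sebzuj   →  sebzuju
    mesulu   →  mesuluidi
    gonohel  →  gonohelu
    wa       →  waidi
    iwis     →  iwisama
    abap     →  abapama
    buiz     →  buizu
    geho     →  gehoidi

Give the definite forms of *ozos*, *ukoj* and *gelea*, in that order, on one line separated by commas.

ozosama, ukoju, geleaidi

The alternation tracks the final sound of the stem — -ama when the stem ends in a voiceless consonant (*iwis*, *abap*); -u when the stem ends in a voiced consonant (*sebzuj*, *gonohel*, *buiz*); -idi when the stem ends in a vowel (*mesulu*, *wa*, *geho*).
*ozos*: final sound = /s/, a voiceless consonant → -ama → *ozosama*.
Since the final sound of *ukoj* is /j/ (a voiced consonant), it takes -u, giving *ukoju*.
Since the final sound of *gelea* is /a/ (a vowel), it takes -idi, giving *geleaidi*.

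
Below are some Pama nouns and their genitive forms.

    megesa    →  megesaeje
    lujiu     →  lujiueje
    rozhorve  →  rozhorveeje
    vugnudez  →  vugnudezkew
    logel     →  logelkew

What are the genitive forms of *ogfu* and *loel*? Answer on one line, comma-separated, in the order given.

The pattern is consonant vs. vowel: -kew when the stem ends in a consonant (*vugnudez*, *logel*); -eje when the stem ends in a vowel (*megesa*, *lujiu*, *rozhorve*).
The final sound of *ogfu* is /u/, which is a vowel, so the suffix is -eje, giving *ogfueje*.
*loel*: final sound = /l/, a consonant → -kew → *loelkew*.

ogfueje, loelkew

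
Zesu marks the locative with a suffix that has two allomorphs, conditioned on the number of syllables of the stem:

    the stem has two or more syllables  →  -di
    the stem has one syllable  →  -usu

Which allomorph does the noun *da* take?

With one syllable, *da* takes -usu.

-usu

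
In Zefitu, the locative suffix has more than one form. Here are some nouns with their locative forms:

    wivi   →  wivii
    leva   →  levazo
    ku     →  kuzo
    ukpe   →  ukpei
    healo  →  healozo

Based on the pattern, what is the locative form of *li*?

The alternation tracks the last vowel of the stem — -i when the last vowel of the stem is a front vowel (*wivi*, *ukpe*); -zo when the last vowel of the stem is a back vowel (*leva*, *ku*, *healo*).
The last vowel of *li* is /i/, which is a front vowel, so the suffix is -i, giving *lii*.

lii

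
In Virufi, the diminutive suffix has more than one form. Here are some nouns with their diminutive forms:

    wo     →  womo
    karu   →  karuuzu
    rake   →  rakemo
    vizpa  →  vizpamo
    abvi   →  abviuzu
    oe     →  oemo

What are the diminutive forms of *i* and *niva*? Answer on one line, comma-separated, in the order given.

iuzu, nivamo

The alternation tracks the last vowel of the stem — -uzu when the last vowel of the stem is a high vowel (*karu*, *abvi*); -mo when the last vowel of the stem is a non-high vowel (*wo*, *rake*, *vizpa*, *oe*).
*i* — last vowel /i/ (a high vowel) → -uzu → *iuzu*.
*niva* — last vowel /a/ (a non-high vowel) → -mo → *nivamo*.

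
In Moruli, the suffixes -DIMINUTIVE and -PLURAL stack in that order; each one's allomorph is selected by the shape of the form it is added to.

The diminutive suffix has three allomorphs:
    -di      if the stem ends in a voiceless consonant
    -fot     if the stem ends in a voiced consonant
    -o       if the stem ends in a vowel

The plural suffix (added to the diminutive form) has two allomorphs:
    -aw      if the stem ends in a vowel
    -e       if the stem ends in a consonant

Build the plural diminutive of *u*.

*u* — final sound /u/ (a vowel) → -o → *uo*.
The diminutive form *uo*: final sound = /o/, a vowel → -aw → *uoaw*.

uoaw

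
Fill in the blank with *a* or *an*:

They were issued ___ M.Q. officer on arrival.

The indefinite article is chosen by the initial *sound* of the following word, not its spelling.
The initialism *M.Q.* is read letter by letter; the first letter, M, is pronounced /ɛm/, which begins with a vowel sound.
So the article is *an*: They were issued an M.Q. officer on arrival.

an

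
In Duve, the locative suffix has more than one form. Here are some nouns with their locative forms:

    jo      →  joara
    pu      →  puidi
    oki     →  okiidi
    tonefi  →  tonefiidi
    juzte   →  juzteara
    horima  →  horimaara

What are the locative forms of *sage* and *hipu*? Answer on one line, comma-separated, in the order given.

sageara, hipuidi

Looking at the last vowel of each stem: -idi when the last vowel of the stem is a high vowel (*pu*, *oki*, *tonefi*); -ara when the last vowel of the stem is a non-high vowel (*jo*, *juzte*, *horima*).
*sage* — last vowel /e/ (a non-high vowel) → -ara → *sageara*.
Since the last vowel of *hipu* is /u/ (a high vowel), it takes -idi, giving *hipuidi*.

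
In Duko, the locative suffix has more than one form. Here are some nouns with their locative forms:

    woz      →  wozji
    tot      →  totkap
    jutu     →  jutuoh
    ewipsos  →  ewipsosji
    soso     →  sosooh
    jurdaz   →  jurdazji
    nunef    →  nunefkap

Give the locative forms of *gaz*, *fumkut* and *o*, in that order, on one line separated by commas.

The suffix is conditioned by the final sound: -ji when the stem ends in a sibilant (*woz*, *ewipsos*, *jurdaz*); -kap when the stem ends in a non-sibilant consonant (*tot*, *nunef*); -oh when the stem ends in a vowel (*jutu*, *soso*).
*gaz*: final sound = /z/, a sibilant → -ji → *gazji*.
Since the final sound of *fumkut* is /t/ (a non-sibilant consonant), it takes -kap, giving *fumkutkap*.
Since the final sound of *o* is /o/ (a vowel), it takes -oh, giving *ooh*.

gazji, fumkutkap, ooh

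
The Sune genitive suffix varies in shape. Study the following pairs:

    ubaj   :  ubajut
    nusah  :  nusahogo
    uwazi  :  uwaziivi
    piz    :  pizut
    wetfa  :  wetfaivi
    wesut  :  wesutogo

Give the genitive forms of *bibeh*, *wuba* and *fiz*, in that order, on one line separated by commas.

The alternation tracks the final sound of the stem — -ogo when the stem ends in a voiceless consonant (*nusah*, *wesut*); -ut when the stem ends in a voiced consonant (*ubaj*, *piz*); -ivi when the stem ends in a vowel (*uwazi*, *wetfa*).
The final sound of *bibeh* is /h/, which is a voiceless consonant, so the suffix is -ogo, giving *bibehogo*.
*wuba* — final sound /a/ (a vowel) → -ivi → *wubaivi*.
*fiz* — final sound /z/ (a voiced consonant) → -ut → *fizut*.

bibehogo, wubaivi, fizut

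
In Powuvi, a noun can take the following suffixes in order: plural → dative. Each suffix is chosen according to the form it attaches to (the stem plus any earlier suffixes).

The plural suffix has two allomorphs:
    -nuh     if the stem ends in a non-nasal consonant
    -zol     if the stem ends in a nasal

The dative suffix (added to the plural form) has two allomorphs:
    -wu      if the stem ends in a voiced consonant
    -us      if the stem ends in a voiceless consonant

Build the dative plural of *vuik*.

*vuik* — final consonant /k/ (non-nasal) → -nuh → *vuiknuh*.
The plural form *vuiknuh* — final consonant /h/ (voiceless) → -us → *vuiknuhus*.

vuiknuhus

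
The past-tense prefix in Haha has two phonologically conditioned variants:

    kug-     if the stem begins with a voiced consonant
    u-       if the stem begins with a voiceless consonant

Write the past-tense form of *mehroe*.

kugmehroe

*mehroe* — first consonant /m/ (voiced) → kug- → *kugmehroe*.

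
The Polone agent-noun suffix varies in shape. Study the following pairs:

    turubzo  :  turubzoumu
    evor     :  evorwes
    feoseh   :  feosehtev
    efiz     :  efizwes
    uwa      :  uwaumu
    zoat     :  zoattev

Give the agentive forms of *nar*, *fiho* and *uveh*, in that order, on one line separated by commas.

narwes, fihoumu, uvehtev

The suffix is conditioned by the final sound: -tev when the stem ends in a voiceless consonant (*feoseh*, *zoat*); -wes when the stem ends in a voiced consonant (*evor*, *efiz*); -umu when the stem ends in a vowel (*turubzo*, *uwa*).
*nar* — final sound /r/ (a voiced consonant) → -wes → *narwes*.
*fiho* — final sound /o/ (a vowel) → -umu → *fihoumu*.
*uveh*: final sound = /h/, a voiceless consonant → -tev → *uvehtev*.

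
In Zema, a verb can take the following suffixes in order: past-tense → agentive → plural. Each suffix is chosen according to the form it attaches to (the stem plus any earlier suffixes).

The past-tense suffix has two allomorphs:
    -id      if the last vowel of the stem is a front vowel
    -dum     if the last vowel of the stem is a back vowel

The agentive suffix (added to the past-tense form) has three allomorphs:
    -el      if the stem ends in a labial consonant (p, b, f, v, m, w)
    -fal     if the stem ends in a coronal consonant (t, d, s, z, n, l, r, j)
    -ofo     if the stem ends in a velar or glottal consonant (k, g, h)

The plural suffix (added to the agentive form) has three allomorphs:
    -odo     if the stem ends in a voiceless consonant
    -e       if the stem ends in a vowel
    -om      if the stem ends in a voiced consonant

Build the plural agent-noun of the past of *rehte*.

rehteidfalom

*rehte* — last vowel /e/ (a front vowel) → -id → *rehteid*.
The past-tense form *rehteid*: final consonant = /d/, coronal → -fal → *rehteidfal*.
The agentive form *rehteidfal*: final sound = /l/, a voiced consonant → -om → *rehteidfalom*.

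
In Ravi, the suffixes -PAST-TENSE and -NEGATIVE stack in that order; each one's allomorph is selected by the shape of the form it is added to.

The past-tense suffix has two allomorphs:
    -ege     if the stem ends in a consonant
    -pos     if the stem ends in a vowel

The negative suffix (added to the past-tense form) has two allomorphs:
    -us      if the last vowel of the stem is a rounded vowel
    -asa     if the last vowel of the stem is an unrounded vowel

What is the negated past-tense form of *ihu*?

ihuposus

Since the final sound of *ihu* is /u/ (a vowel), it takes -pos, giving *ihupos*.
The past-tense form *ihupos* — last vowel /o/ (a rounded vowel) → -us → *ihuposus*.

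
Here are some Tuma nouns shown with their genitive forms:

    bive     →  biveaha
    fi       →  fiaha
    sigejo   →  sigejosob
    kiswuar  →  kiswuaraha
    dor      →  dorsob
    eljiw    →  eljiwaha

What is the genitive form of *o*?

The suffix is conditioned by the last vowel: -sob when the last vowel of the stem is a rounded vowel (*sigejo*, *dor*); -aha when the last vowel of the stem is an unrounded vowel (*bive*, *fi*, *kiswuar*, *eljiw*).
The last vowel of *o* is /o/, which is a rounded vowel, so the suffix is -sob, giving *osob*.

osob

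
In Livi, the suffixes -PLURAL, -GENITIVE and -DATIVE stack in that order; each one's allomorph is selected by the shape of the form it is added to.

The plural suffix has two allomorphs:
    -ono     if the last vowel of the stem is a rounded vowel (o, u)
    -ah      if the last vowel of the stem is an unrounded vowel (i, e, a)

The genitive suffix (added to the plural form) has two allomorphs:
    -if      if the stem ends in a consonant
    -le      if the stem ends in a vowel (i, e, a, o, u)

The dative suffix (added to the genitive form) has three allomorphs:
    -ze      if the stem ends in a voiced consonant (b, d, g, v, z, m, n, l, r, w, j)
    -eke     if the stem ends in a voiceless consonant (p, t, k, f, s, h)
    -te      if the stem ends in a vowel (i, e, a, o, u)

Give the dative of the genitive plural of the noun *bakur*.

bakuronolete

*bakur* — last vowel /u/ (a rounded vowel) → -ono → *bakurono*.
The final sound of the plural form *bakurono* is /o/, which is a vowel, so the genitive suffix is -le, giving *bakuronole*.
Since the final sound of the genitive form *bakuronole* is /e/ (a vowel), it takes -te, giving *bakuronolete*.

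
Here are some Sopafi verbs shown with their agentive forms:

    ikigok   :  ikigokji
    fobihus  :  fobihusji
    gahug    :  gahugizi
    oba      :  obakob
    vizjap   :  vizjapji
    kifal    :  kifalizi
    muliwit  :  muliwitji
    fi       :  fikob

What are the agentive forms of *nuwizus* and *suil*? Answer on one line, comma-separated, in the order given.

The suffix is conditioned by the final sound: -ji when the stem ends in a voiceless consonant (*ikigok*, *fobihus*, *vizjap*, *muliwit*); -izi when the stem ends in a voiced consonant (*gahug*, *kifal*); -kob when the stem ends in a vowel (*oba*, *fi*).
The final sound of *nuwizus* is /s/, which is a voiceless consonant, so the suffix is -ji, giving *nuwizusji*.
The final sound of *suil* is /l/, which is a voiced consonant, so the suffix is -izi, giving *suilizi*.

nuwizusji, suilizi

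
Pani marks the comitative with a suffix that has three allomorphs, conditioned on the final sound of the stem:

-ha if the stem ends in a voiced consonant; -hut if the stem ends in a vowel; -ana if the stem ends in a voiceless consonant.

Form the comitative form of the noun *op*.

opana

Since the final sound of *op* is /p/ (a voiceless consonant), it takes -ana, giving *opana*.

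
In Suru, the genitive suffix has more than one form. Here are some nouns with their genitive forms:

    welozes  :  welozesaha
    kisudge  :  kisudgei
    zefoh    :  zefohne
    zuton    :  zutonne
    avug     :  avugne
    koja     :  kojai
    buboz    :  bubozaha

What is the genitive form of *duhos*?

The suffix is conditioned by the final sound: -aha when the stem ends in a sibilant (*welozes*, *buboz*); -ne when the stem ends in a non-sibilant consonant (*zefoh*, *zuton*, *avug*); -i when the stem ends in a vowel (*kisudge*, *koja*).
Since the final sound of *duhos* is /s/ (a sibilant), it takes -aha, giving *duhosaha*.

duhosaha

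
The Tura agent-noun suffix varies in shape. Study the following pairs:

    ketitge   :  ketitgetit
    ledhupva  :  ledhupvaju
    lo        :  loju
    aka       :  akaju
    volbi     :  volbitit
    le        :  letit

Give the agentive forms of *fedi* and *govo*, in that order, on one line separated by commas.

feditit, govoju

The pattern is front/back vowel harmony: -tit when the last vowel of the stem is a front vowel (*ketitge*, *volbi*, *le*); -ju when the last vowel of the stem is a back vowel (*ledhupva*, *lo*, *aka*).
The last vowel of *fedi* is /i/, which is a front vowel, so the suffix is -tit, giving *feditit*.
*govo* — last vowel /o/ (a back vowel) → -ju → *govoju*.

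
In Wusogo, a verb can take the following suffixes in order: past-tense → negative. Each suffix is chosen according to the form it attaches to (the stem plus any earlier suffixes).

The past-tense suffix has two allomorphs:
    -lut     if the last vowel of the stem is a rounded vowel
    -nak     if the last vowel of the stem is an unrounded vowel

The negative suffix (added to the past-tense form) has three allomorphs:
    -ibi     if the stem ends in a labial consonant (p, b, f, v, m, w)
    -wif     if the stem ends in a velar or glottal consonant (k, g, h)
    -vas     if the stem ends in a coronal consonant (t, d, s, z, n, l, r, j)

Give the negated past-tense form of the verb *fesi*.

fesinakwif

*fesi* — last vowel /i/ (an unrounded vowel) → -nak → *fesinak*.
The past-tense form *fesinak*: final consonant = /k/, velar/glottal → -wif → *fesinakwif*.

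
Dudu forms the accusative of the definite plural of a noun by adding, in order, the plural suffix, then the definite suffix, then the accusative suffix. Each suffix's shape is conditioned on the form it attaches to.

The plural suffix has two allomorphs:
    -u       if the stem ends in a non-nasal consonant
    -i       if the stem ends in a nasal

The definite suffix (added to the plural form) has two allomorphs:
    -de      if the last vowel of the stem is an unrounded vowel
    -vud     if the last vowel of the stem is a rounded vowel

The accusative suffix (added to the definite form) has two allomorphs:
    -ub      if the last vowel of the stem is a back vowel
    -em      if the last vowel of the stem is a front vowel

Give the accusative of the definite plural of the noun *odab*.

*odab* — final consonant /b/ (non-nasal) → -u → *odabu*.
The last vowel of the plural form *odabu* is /u/, which is a rounded vowel, so the definite suffix is -vud, giving *odabuvud*.
The last vowel of the definite form *odabuvud* is /u/, which is a back vowel, so the accusative suffix is -ub, giving *odabuvudub*.

odabuvudub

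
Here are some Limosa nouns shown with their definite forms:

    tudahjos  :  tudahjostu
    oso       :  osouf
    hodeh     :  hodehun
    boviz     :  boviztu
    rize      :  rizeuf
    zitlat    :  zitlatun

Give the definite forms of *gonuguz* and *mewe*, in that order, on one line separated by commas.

gonuguztu, meweuf

The suffix is conditioned by the final sound: -tu when the stem ends in a sibilant (*tudahjos*, *boviz*); -un when the stem ends in a non-sibilant consonant (*hodeh*, *zitlat*); -uf when the stem ends in a vowel (*oso*, *rize*).
The final sound of *gonuguz* is /z/, which is a sibilant, so the suffix is -tu, giving *gonuguztu*.
The final sound of *mewe* is /e/, which is a vowel, so the suffix is -uf, giving *meweuf*.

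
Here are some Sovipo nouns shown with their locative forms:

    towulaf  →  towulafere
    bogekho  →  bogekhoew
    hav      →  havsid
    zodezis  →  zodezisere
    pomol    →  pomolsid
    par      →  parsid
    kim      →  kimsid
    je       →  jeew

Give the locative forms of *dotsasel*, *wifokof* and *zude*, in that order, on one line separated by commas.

dotsaselsid, wifokofere, zudeew

The alternation tracks the final sound of the stem — -ere when the stem ends in a voiceless consonant (*towulaf*, *zodezis*); -sid when the stem ends in a voiced consonant (*hav*, *pomol*, *par*, *kim*); -ew when the stem ends in a vowel (*bogekho*, *je*).
*dotsasel* — final sound /l/ (a voiced consonant) → -sid → *dotsaselsid*.
*wifokof*: final sound = /f/, a voiceless consonant → -ere → *wifokofere*.
The final sound of *zude* is /e/, which is a vowel, so the suffix is -ew, giving *zudeew*.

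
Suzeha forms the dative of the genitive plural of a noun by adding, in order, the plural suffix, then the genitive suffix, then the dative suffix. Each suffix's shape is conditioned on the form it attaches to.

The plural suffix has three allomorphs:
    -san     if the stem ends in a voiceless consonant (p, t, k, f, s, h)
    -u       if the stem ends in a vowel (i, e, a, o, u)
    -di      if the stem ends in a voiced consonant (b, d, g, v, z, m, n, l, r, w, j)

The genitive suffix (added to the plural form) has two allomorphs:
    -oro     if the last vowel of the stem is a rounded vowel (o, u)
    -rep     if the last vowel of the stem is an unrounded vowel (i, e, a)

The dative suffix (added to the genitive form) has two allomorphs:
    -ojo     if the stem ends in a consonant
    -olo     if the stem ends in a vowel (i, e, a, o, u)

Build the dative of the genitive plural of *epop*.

epopsanrepojo

*epop* — final sound /p/ (a voiceless consonant) → -san → *epopsan*.
The plural form *epopsan*: last vowel = /a/, an unrounded vowel → -rep → *epopsanrep*.
The final sound of the genitive form *epopsanrep* is /p/, which is a consonant, so the dative suffix is -ojo, giving *epopsanrepojo*.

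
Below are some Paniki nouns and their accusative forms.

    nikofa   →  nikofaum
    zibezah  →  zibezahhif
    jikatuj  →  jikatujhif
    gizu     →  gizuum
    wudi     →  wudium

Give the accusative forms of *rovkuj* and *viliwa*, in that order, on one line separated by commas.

The alternation tracks the final sound of the stem — -hif when the stem ends in a consonant (*zibezah*, *jikatuj*); -um when the stem ends in a vowel (*nikofa*, *gizu*, *wudi*).
The final sound of *rovkuj* is /j/, which is a consonant, so the suffix is -hif, giving *rovkujhif*.
The final sound of *viliwa* is /a/, which is a vowel, so the suffix is -um, giving *viliwaum*.

rovkujhif, viliwaum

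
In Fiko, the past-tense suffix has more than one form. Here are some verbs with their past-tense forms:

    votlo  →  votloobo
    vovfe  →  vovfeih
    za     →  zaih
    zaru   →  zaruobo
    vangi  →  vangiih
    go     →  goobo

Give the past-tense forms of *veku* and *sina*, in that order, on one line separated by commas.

vekuobo, sinaih

The pattern is rounding harmony: -obo when the last vowel of the stem is a rounded vowel (*votlo*, *zaru*, *go*); -ih when the last vowel of the stem is an unrounded vowel (*vovfe*, *za*, *vangi*).
*veku*: last vowel = /u/, a rounded vowel → -obo → *vekuobo*.
The last vowel of *sina* is /a/, which is an unrounded vowel, so the suffix is -ih, giving *sinaih*.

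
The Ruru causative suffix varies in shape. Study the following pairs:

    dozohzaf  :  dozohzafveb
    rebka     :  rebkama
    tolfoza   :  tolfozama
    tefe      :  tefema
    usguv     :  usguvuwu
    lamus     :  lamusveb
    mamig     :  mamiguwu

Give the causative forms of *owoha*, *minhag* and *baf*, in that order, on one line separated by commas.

owohama, minhaguwu, bafveb

The pattern is voicing of the final sound: -veb when the stem ends in a voiceless consonant (*dozohzaf*, *lamus*); -uwu when the stem ends in a voiced consonant (*usguv*, *mamig*); -ma when the stem ends in a vowel (*rebka*, *tolfoza*, *tefe*).
*owoha*: final sound = /a/, a vowel → -ma → *owohama*.
The final sound of *minhag* is /g/, which is a voiced consonant, so the suffix is -uwu, giving *minhaguwu*.
*baf*: final sound = /f/, a voiceless consonant → -veb → *bafveb*.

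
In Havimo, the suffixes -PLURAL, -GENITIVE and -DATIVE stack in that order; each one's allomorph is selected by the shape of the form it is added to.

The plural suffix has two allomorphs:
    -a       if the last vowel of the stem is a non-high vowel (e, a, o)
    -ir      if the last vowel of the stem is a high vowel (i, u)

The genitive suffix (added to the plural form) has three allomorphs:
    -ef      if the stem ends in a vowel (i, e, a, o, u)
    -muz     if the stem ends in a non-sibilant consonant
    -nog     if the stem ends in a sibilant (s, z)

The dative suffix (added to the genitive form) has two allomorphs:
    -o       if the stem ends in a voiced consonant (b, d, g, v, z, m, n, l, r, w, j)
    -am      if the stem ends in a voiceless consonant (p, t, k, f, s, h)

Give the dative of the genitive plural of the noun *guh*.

guhirmuzo

*guh*: last vowel = /u/, a high vowel → -ir → *guhir*.
The plural form *guhir* — final sound /r/ (a non-sibilant consonant) → -muz → *guhirmuz*.
The genitive form *guhirmuz*: final consonant = /z/, voiced → -o → *guhirmuzo*.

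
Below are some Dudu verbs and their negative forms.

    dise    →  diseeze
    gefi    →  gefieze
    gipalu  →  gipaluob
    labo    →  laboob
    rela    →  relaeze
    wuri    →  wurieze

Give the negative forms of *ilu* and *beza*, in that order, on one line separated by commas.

iluob, bezaeze

The suffix is conditioned by the last vowel: -ob when the last vowel of the stem is a rounded vowel (*gipalu*, *labo*); -eze when the last vowel of the stem is an unrounded vowel (*dise*, *gefi*, *rela*, *wuri*).
The last vowel of *ilu* is /u/, which is a rounded vowel, so the suffix is -ob, giving *iluob*.
The last vowel of *beza* is /a/, which is an unrounded vowel, so the suffix is -eze, giving *bezaeze*.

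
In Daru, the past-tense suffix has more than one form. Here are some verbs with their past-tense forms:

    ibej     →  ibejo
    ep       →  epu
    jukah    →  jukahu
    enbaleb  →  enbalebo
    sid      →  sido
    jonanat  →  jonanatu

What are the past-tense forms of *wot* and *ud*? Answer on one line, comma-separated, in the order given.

wotu, udo

The alternation tracks the final consonant of the stem — -u when the stem ends in a voiceless consonant (*ep*, *jukah*, *jonanat*); -o when the stem ends in a voiced consonant (*ibej*, *enbaleb*, *sid*).
The final consonant of *wot* is /t/, which is voiceless, so the suffix is -u, giving *wotu*.
The final consonant of *ud* is /d/, which is voiced, so the suffix is -o, giving *udo*.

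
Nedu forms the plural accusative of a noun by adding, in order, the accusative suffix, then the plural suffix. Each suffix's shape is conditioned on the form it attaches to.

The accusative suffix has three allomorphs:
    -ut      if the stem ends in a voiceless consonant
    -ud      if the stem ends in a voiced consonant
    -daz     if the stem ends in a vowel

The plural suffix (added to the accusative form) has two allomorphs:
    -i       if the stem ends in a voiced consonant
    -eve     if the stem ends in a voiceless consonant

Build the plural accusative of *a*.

adazi

*a* — final sound /a/ (a vowel) → -daz → *adaz*.
Since the final consonant of the accusative form *adaz* is /z/ (voiced), it takes -i, giving *adazi*.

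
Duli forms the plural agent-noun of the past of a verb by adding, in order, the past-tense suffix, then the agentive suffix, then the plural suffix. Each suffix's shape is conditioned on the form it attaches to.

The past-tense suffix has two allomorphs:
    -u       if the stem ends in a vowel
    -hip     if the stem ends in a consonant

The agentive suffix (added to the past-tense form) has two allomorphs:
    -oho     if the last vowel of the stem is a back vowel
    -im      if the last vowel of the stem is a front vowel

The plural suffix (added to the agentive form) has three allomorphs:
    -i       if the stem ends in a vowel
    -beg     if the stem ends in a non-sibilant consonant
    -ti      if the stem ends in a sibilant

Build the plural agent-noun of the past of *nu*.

nuuohoi

The final sound of *nu* is /u/, which is a vowel, so the past-tense suffix is -u, giving *nuu*.
The last vowel of the past-tense form *nuu* is /u/, which is a back vowel, so the agentive suffix is -oho, giving *nuuoho*.
Since the final sound of the agentive form *nuuoho* is /o/ (a vowel), it takes -i, giving *nuuohoi*.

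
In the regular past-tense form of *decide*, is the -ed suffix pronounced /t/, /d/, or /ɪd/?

/ɪd/

The stem *decide* ends in /t/ or /d/.
The -ed suffix is realized as /ɪd/ after /t, d/; as /t/ after other voiceless consonants; and as /d/ after other voiced sounds.
So -ed on *decide* is pronounced /ɪd/.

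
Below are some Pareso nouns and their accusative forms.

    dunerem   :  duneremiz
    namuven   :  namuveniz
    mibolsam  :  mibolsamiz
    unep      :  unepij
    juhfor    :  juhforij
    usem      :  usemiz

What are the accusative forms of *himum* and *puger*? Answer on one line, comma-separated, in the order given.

himumiz, pugerij

The pattern is nasality of the final consonant: -iz when the stem ends in a nasal (*dunerem*, *namuven*, *mibolsam*, *usem*); -ij when the stem ends in a non-nasal consonant (*unep*, *juhfor*).
The final consonant of *himum* is /m/, which is a nasal, so the suffix is -iz, giving *himumiz*.
*puger* — final consonant /r/ (non-nasal) → -ij → *pugerij*.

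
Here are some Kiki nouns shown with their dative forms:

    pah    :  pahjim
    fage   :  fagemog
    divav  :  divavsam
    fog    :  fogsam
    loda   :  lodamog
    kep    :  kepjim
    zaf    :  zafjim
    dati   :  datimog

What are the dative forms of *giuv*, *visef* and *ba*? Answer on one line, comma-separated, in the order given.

giuvsam, visefjim, bamog

The alternation tracks the final sound of the stem — -jim when the stem ends in a voiceless consonant (*pah*, *kep*, *zaf*); -sam when the stem ends in a voiced consonant (*divav*, *fog*); -mog when the stem ends in a vowel (*fage*, *loda*, *dati*).
*giuv* — final sound /v/ (a voiced consonant) → -sam → *giuvsam*.
*visef*: final sound = /f/, a voiceless consonant → -jim → *visefjim*.
The final sound of *ba* is /a/, which is a vowel, so the suffix is -mog, giving *bamog*.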